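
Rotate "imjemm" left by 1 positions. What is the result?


Input: "imjemm", rotate left by 1
First 1 characters: "i"
Remaining characters: "mjemm"
Concatenate remaining + first: "mjemm" + "i" = "mjemmi"

mjemmi


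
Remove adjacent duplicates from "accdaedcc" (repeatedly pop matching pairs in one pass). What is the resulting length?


Input: accdaedcc
Stack-based adjacent duplicate removal:
  Read 'a': push. Stack: a
  Read 'c': push. Stack: ac
  Read 'c': matches stack top 'c' => pop. Stack: a
  Read 'd': push. Stack: ad
  Read 'a': push. Stack: ada
  Read 'e': push. Stack: adae
  Read 'd': push. Stack: adaed
  Read 'c': push. Stack: adaedc
  Read 'c': matches stack top 'c' => pop. Stack: adaed
Final stack: "adaed" (length 5)

5


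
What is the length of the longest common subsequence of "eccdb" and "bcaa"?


LCS of "eccdb" and "bcaa"
DP table:
           b    c    a    a
      0    0    0    0    0
  e   0    0    0    0    0
  c   0    0    1    1    1
  c   0    0    1    1    1
  d   0    0    1    1    1
  b   0    1    1    1    1
LCS length = dp[5][4] = 1

1


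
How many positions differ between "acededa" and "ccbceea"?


Comparing "acededa" and "ccbceea" position by position:
  Position 0: 'a' vs 'c' => DIFFER
  Position 1: 'c' vs 'c' => same
  Position 2: 'e' vs 'b' => DIFFER
  Position 3: 'd' vs 'c' => DIFFER
  Position 4: 'e' vs 'e' => same
  Position 5: 'd' vs 'e' => DIFFER
  Position 6: 'a' vs 'a' => same
Positions that differ: 4

4


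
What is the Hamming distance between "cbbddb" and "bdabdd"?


Comparing "cbbddb" and "bdabdd" position by position:
  Position 0: 'c' vs 'b' => differ
  Position 1: 'b' vs 'd' => differ
  Position 2: 'b' vs 'a' => differ
  Position 3: 'd' vs 'b' => differ
  Position 4: 'd' vs 'd' => same
  Position 5: 'b' vs 'd' => differ
Total differences (Hamming distance): 5

5


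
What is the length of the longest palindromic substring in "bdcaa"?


Input: "bdcaa"
Checking substrings for palindromes:
  [3:5] "aa" (len 2) => palindrome
Longest palindromic substring: "aa" with length 2

2


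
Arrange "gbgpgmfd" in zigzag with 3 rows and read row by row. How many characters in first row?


Zigzag "gbgpgmfd" into 3 rows:
Placing characters:
  'g' => row 0
  'b' => row 1
  'g' => row 2
  'p' => row 1
  'g' => row 0
  'm' => row 1
  'f' => row 2
  'd' => row 1
Rows:
  Row 0: "gg"
  Row 1: "bpmd"
  Row 2: "gf"
First row length: 2

2


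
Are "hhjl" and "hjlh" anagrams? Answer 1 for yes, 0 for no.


Strings: "hhjl", "hjlh"
Sorted first:  hhjl
Sorted second: hhjl
Sorted forms match => anagrams

1


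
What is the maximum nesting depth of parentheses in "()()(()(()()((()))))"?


Input: "()()(()(()()((()))))"
Tracking depth:
  Position 0 '(': depth becomes 1
  Position 1 ')': depth becomes 0
  Position 2 '(': depth becomes 1
  Position 3 ')': depth becomes 0
  Position 4 '(': depth becomes 1
  Position 5 '(': depth becomes 2
  Position 6 ')': depth becomes 1
  Position 7 '(': depth becomes 2
  Position 8 '(': depth becomes 3
  Position 9 ')': depth becomes 2
  Position 10 '(': depth becomes 3
  Position 11 ')': depth becomes 2
  Position 12 '(': depth becomes 3
  Position 13 '(': depth becomes 4
  Position 14 '(': depth becomes 5
  Position 15 ')': depth becomes 4
  Position 16 ')': depth becomes 3
  Position 17 ')': depth becomes 2
  Position 18 ')': depth becomes 1
  Position 19 ')': depth becomes 0
Maximum depth reached: 5

5


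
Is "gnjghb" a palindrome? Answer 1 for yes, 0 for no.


Input: gnjghb
Reversed: bhgjng
  Compare pos 0 ('g') with pos 5 ('b'): MISMATCH
  Compare pos 1 ('n') with pos 4 ('h'): MISMATCH
  Compare pos 2 ('j') with pos 3 ('g'): MISMATCH
Result: not a palindrome

0


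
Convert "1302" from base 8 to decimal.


Input: "1302" in base 8
Positional expansion:
  Digit '1' (value 1) x 8^3 = 512
  Digit '3' (value 3) x 8^2 = 192
  Digit '0' (value 0) x 8^1 = 0
  Digit '2' (value 2) x 8^0 = 2
Sum = 706

706


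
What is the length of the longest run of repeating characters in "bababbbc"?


Input: "bababbbc"
Scanning for longest run:
  Position 1 ('a'): new char, reset run to 1
  Position 2 ('b'): new char, reset run to 1
  Position 3 ('a'): new char, reset run to 1
  Position 4 ('b'): new char, reset run to 1
  Position 5 ('b'): continues run of 'b', length=2
  Position 6 ('b'): continues run of 'b', length=3
  Position 7 ('c'): new char, reset run to 1
Longest run: 'b' with length 3

3


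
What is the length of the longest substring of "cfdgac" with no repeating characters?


Input: "cfdgac"
Sliding window (track last position of each char):
  Position 0 ('c'): window [0,0] length 1 -- new best
  Position 1 ('f'): window [0,1] length 2 -- new best
  Position 2 ('d'): window [0,2] length 3 -- new best
  Position 3 ('g'): window [0,3] length 4 -- new best
  Position 4 ('a'): window [0,4] length 5 -- new best
  Position 5 ('c'): repeat (last at 0), move window start to 1
  Position 5 ('c'): window [1,5] length 5
Longest substring with no repeats: "cfdga" with length 5

5


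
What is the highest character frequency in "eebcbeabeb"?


Input: eebcbeabeb
Character counts:
  'a': 1
  'b': 4
  'c': 1
  'e': 4
Maximum frequency: 4

4


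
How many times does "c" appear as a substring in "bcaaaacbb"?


Searching for "c" in "bcaaaacbb"
Scanning each position:
  Position 0: "b" => no
  Position 1: "c" => MATCH
  Position 2: "a" => no
  Position 3: "a" => no
  Position 4: "a" => no
  Position 5: "a" => no
  Position 6: "c" => MATCH
  Position 7: "b" => no
  Position 8: "b" => no
Total occurrences: 2

2


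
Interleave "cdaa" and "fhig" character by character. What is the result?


Interleaving "cdaa" and "fhig":
  Position 0: 'c' from first, 'f' from second => "cf"
  Position 1: 'd' from first, 'h' from second => "dh"
  Position 2: 'a' from first, 'i' from second => "ai"
  Position 3: 'a' from first, 'g' from second => "ag"
Result: cfdhaiag

cfdhaiag


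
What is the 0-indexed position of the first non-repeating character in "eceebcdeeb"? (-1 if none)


Input: eceebcdeeb
Character frequencies:
  'b': 2
  'c': 2
  'd': 1
  'e': 5
Scanning left to right for freq == 1:
  Position 0 ('e'): freq=5, skip
  Position 1 ('c'): freq=2, skip
  Position 2 ('e'): freq=5, skip
  Position 3 ('e'): freq=5, skip
  Position 4 ('b'): freq=2, skip
  Position 5 ('c'): freq=2, skip
  Position 6 ('d'): unique! => answer = 6

6


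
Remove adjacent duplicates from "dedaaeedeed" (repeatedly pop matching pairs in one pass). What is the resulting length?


Input: dedaaeedeed
Stack-based adjacent duplicate removal:
  Read 'd': push. Stack: d
  Read 'e': push. Stack: de
  Read 'd': push. Stack: ded
  Read 'a': push. Stack: deda
  Read 'a': matches stack top 'a' => pop. Stack: ded
  Read 'e': push. Stack: dede
  Read 'e': matches stack top 'e' => pop. Stack: ded
  Read 'd': matches stack top 'd' => pop. Stack: de
  Read 'e': matches stack top 'e' => pop. Stack: d
  Read 'e': push. Stack: de
  Read 'd': push. Stack: ded
Final stack: "ded" (length 3)

3


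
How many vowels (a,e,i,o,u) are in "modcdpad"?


Input: modcdpad
Checking each character:
  'm' at position 0: consonant
  'o' at position 1: vowel (running total: 1)
  'd' at position 2: consonant
  'c' at position 3: consonant
  'd' at position 4: consonant
  'p' at position 5: consonant
  'a' at position 6: vowel (running total: 2)
  'd' at position 7: consonant
Total vowels: 2

2


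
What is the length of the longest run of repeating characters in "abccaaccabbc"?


Input: "abccaaccabbc"
Scanning for longest run:
  Position 1 ('b'): new char, reset run to 1
  Position 2 ('c'): new char, reset run to 1
  Position 3 ('c'): continues run of 'c', length=2
  Position 4 ('a'): new char, reset run to 1
  Position 5 ('a'): continues run of 'a', length=2
  Position 6 ('c'): new char, reset run to 1
  Position 7 ('c'): continues run of 'c', length=2
  Position 8 ('a'): new char, reset run to 1
  Position 9 ('b'): new char, reset run to 1
  Position 10 ('b'): continues run of 'b', length=2
  Position 11 ('c'): new char, reset run to 1
Longest run: 'c' with length 2

2


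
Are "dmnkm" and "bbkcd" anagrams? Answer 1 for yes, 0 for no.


Strings: "dmnkm", "bbkcd"
Sorted first:  dkmmn
Sorted second: bbcdk
Differ at position 0: 'd' vs 'b' => not anagrams

0


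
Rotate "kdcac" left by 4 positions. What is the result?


Input: "kdcac", rotate left by 4
First 4 characters: "kdca"
Remaining characters: "c"
Concatenate remaining + first: "c" + "kdca" = "ckdca"

ckdca


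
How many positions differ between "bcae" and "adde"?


Comparing "bcae" and "adde" position by position:
  Position 0: 'b' vs 'a' => DIFFER
  Position 1: 'c' vs 'd' => DIFFER
  Position 2: 'a' vs 'd' => DIFFER
  Position 3: 'e' vs 'e' => same
Positions that differ: 3

3


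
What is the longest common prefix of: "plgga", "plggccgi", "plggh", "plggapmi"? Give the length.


Words: plgga, plggccgi, plggh, plggapmi
  Position 0: all 'p' => match
  Position 1: all 'l' => match
  Position 2: all 'g' => match
  Position 3: all 'g' => match
  Position 4: ('a', 'c', 'h', 'a') => mismatch, stop
LCP = "plgg" (length 4)

4


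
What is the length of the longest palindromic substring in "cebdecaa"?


Input: "cebdecaa"
Checking substrings for palindromes:
  [6:8] "aa" (len 2) => palindrome
Longest palindromic substring: "aa" with length 2

2


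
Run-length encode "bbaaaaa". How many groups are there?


Input: bbaaaaa
Scanning for consecutive runs:
  Group 1: 'b' x 2 (positions 0-1)
  Group 2: 'a' x 5 (positions 2-6)
Total groups: 2

2


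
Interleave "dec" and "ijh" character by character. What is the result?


Interleaving "dec" and "ijh":
  Position 0: 'd' from first, 'i' from second => "di"
  Position 1: 'e' from first, 'j' from second => "ej"
  Position 2: 'c' from first, 'h' from second => "ch"
Result: diejch

diejch


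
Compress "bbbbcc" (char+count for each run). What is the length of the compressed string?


Input: bbbbcc
Runs:
  'b' x 4 => "b4"
  'c' x 2 => "c2"
Compressed: "b4c2"
Compressed length: 4

4


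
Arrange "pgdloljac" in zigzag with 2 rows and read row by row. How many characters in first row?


Zigzag "pgdloljac" into 2 rows:
Placing characters:
  'p' => row 0
  'g' => row 1
  'd' => row 0
  'l' => row 1
  'o' => row 0
  'l' => row 1
  'j' => row 0
  'a' => row 1
  'c' => row 0
Rows:
  Row 0: "pdojc"
  Row 1: "glla"
First row length: 5

5


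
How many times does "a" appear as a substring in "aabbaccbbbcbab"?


Searching for "a" in "aabbaccbbbcbab"
Scanning each position:
  Position 0: "a" => MATCH
  Position 1: "a" => MATCH
  Position 2: "b" => no
  Position 3: "b" => no
  Position 4: "a" => MATCH
  Position 5: "c" => no
  Position 6: "c" => no
  Position 7: "b" => no
  Position 8: "b" => no
  Position 9: "b" => no
  Position 10: "c" => no
  Position 11: "b" => no
  Position 12: "a" => MATCH
  Position 13: "b" => no
Total occurrences: 4

4


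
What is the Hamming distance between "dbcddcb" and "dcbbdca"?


Comparing "dbcddcb" and "dcbbdca" position by position:
  Position 0: 'd' vs 'd' => same
  Position 1: 'b' vs 'c' => differ
  Position 2: 'c' vs 'b' => differ
  Position 3: 'd' vs 'b' => differ
  Position 4: 'd' vs 'd' => same
  Position 5: 'c' vs 'c' => same
  Position 6: 'b' vs 'a' => differ
Total differences (Hamming distance): 4

4


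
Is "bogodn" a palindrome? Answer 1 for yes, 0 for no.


Input: bogodn
Reversed: ndogob
  Compare pos 0 ('b') with pos 5 ('n'): MISMATCH
  Compare pos 1 ('o') with pos 4 ('d'): MISMATCH
  Compare pos 2 ('g') with pos 3 ('o'): MISMATCH
Result: not a palindrome

0


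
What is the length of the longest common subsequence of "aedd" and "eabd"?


LCS of "aedd" and "eabd"
DP table:
           e    a    b    d
      0    0    0    0    0
  a   0    0    1    1    1
  e   0    1    1    1    1
  d   0    1    1    1    2
  d   0    1    1    1    2
LCS length = dp[4][4] = 2

2


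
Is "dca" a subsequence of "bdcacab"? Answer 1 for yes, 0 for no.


Check if "dca" is a subsequence of "bdcacab"
Greedy scan:
  Position 0 ('b'): no match needed
  Position 1 ('d'): matches sub[0] = 'd'
  Position 2 ('c'): matches sub[1] = 'c'
  Position 3 ('a'): matches sub[2] = 'a'
  Position 4 ('c'): no match needed
  Position 5 ('a'): no match needed
  Position 6 ('b'): no match needed
All 3 characters matched => is a subsequence

1


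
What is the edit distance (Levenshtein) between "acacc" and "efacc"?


Computing edit distance: "acacc" -> "efacc"
DP table:
           e    f    a    c    c
      0    1    2    3    4    5
  a   1    1    2    2    3    4
  c   2    2    2    3    2    3
  a   3    3    3    2    3    3
  c   4    4    4    3    2    3
  c   5    5    5    4    3    2
Edit distance = dp[5][5] = 2

2


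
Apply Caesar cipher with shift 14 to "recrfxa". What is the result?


Caesar cipher: shift "recrfxa" by 14
  'r' (pos 17) + 14 = pos 5 = 'f'
  'e' (pos 4) + 14 = pos 18 = 's'
  'c' (pos 2) + 14 = pos 16 = 'q'
  'r' (pos 17) + 14 = pos 5 = 'f'
  'f' (pos 5) + 14 = pos 19 = 't'
  'x' (pos 23) + 14 = pos 11 = 'l'
  'a' (pos 0) + 14 = pos 14 = 'o'
Result: fsqftlo

fsqftlo


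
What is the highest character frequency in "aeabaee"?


Input: aeabaee
Character counts:
  'a': 3
  'b': 1
  'e': 3
Maximum frequency: 3

3


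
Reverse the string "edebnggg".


Input: edebnggg
Reading characters right to left:
  Position 7: 'g'
  Position 6: 'g'
  Position 5: 'g'
  Position 4: 'n'
  Position 3: 'b'
  Position 2: 'e'
  Position 1: 'd'
  Position 0: 'e'
Reversed: gggnbede

gggnbede


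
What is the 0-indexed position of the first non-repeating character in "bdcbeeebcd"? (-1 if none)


Input: bdcbeeebcd
Character frequencies:
  'b': 3
  'c': 2
  'd': 2
  'e': 3
Scanning left to right for freq == 1:
  Position 0 ('b'): freq=3, skip
  Position 1 ('d'): freq=2, skip
  Position 2 ('c'): freq=2, skip
  Position 3 ('b'): freq=3, skip
  Position 4 ('e'): freq=3, skip
  Position 5 ('e'): freq=3, skip
  Position 6 ('e'): freq=3, skip
  Position 7 ('b'): freq=3, skip
  Position 8 ('c'): freq=2, skip
  Position 9 ('d'): freq=2, skip
  No unique character found => answer = -1

-1


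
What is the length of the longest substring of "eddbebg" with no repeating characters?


Input: "eddbebg"
Sliding window (track last position of each char):
  Position 0 ('e'): window [0,0] length 1 -- new best
  Position 1 ('d'): window [0,1] length 2 -- new best
  Position 2 ('d'): repeat (last at 1), move window start to 2
  Position 2 ('d'): window [2,2] length 1
  Position 3 ('b'): window [2,3] length 2
  Position 4 ('e'): window [2,4] length 3 -- new best
  Position 5 ('b'): repeat (last at 3), move window start to 4
  Position 5 ('b'): window [4,5] length 2
  Position 6 ('g'): window [4,6] length 3
Longest substring with no repeats: "dbe" with length 3

3


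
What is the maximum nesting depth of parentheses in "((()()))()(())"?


Input: "((()()))()(())"
Tracking depth:
  Position 0 '(': depth becomes 1
  Position 1 '(': depth becomes 2
  Position 2 '(': depth becomes 3
  Position 3 ')': depth becomes 2
  Position 4 '(': depth becomes 3
  Position 5 ')': depth becomes 2
  Position 6 ')': depth becomes 1
  Position 7 ')': depth becomes 0
  Position 8 '(': depth becomes 1
  Position 9 ')': depth becomes 0
  Position 10 '(': depth becomes 1
  Position 11 '(': depth becomes 2
  Position 12 ')': depth becomes 1
  Position 13 ')': depth becomes 0
Maximum depth reached: 3

3


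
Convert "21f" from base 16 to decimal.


Input: "21f" in base 16
Positional expansion:
  Digit '2' (value 2) x 16^2 = 512
  Digit '1' (value 1) x 16^1 = 16
  Digit 'f' (value 15) x 16^0 = 15
Sum = 543

543


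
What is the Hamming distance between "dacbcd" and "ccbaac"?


Comparing "dacbcd" and "ccbaac" position by position:
  Position 0: 'd' vs 'c' => differ
  Position 1: 'a' vs 'c' => differ
  Position 2: 'c' vs 'b' => differ
  Position 3: 'b' vs 'a' => differ
  Position 4: 'c' vs 'a' => differ
  Position 5: 'd' vs 'c' => differ
Total differences (Hamming distance): 6

6


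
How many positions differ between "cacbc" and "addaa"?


Comparing "cacbc" and "addaa" position by position:
  Position 0: 'c' vs 'a' => DIFFER
  Position 1: 'a' vs 'd' => DIFFER
  Position 2: 'c' vs 'd' => DIFFER
  Position 3: 'b' vs 'a' => DIFFER
  Position 4: 'c' vs 'a' => DIFFER
Positions that differ: 5

5


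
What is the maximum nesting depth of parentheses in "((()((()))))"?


Input: "((()((()))))"
Tracking depth:
  Position 0 '(': depth becomes 1
  Position 1 '(': depth becomes 2
  Position 2 '(': depth becomes 3
  Position 3 ')': depth becomes 2
  Position 4 '(': depth becomes 3
  Position 5 '(': depth becomes 4
  Position 6 '(': depth becomes 5
  Position 7 ')': depth becomes 4
  Position 8 ')': depth becomes 3
  Position 9 ')': depth becomes 2
  Position 10 ')': depth becomes 1
  Position 11 ')': depth becomes 0
Maximum depth reached: 5

5


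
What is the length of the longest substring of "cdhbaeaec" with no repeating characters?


Input: "cdhbaeaec"
Sliding window (track last position of each char):
  Position 0 ('c'): window [0,0] length 1 -- new best
  Position 1 ('d'): window [0,1] length 2 -- new best
  Position 2 ('h'): window [0,2] length 3 -- new best
  Position 3 ('b'): window [0,3] length 4 -- new best
  Position 4 ('a'): window [0,4] length 5 -- new best
  Position 5 ('e'): window [0,5] length 6 -- new best
  Position 6 ('a'): repeat (last at 4), move window start to 5
  Position 6 ('a'): window [5,6] length 2
  Position 7 ('e'): repeat (last at 5), move window start to 6
  Position 7 ('e'): window [6,7] length 2
  Position 8 ('c'): window [6,8] length 3
Longest substring with no repeats: "cdhbae" with length 6

6


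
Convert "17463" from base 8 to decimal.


Input: "17463" in base 8
Positional expansion:
  Digit '1' (value 1) x 8^4 = 4096
  Digit '7' (value 7) x 8^3 = 3584
  Digit '4' (value 4) x 8^2 = 256
  Digit '6' (value 6) x 8^1 = 48
  Digit '3' (value 3) x 8^0 = 3
Sum = 7987

7987


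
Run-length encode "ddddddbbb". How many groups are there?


Input: ddddddbbb
Scanning for consecutive runs:
  Group 1: 'd' x 6 (positions 0-5)
  Group 2: 'b' x 3 (positions 6-8)
Total groups: 2

2


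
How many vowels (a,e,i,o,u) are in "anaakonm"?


Input: anaakonm
Checking each character:
  'a' at position 0: vowel (running total: 1)
  'n' at position 1: consonant
  'a' at position 2: vowel (running total: 2)
  'a' at position 3: vowel (running total: 3)
  'k' at position 4: consonant
  'o' at position 5: vowel (running total: 4)
  'n' at position 6: consonant
  'm' at position 7: consonant
Total vowels: 4

4


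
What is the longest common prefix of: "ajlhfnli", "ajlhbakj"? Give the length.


Words: ajlhfnli, ajlhbakj
  Position 0: all 'a' => match
  Position 1: all 'j' => match
  Position 2: all 'l' => match
  Position 3: all 'h' => match
  Position 4: ('f', 'b') => mismatch, stop
LCP = "ajlh" (length 4)

4


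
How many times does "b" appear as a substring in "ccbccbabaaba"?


Searching for "b" in "ccbccbabaaba"
Scanning each position:
  Position 0: "c" => no
  Position 1: "c" => no
  Position 2: "b" => MATCH
  Position 3: "c" => no
  Position 4: "c" => no
  Position 5: "b" => MATCH
  Position 6: "a" => no
  Position 7: "b" => MATCH
  Position 8: "a" => no
  Position 9: "a" => no
  Position 10: "b" => MATCH
  Position 11: "a" => no
Total occurrences: 4

4


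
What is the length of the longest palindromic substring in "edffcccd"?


Input: "edffcccd"
Checking substrings for palindromes:
  [4:7] "ccc" (len 3) => palindrome
  [2:4] "ff" (len 2) => palindrome
  [4:6] "cc" (len 2) => palindrome
  [5:7] "cc" (len 2) => palindrome
Longest palindromic substring: "ccc" with length 3

3


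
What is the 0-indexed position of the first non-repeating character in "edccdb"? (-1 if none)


Input: edccdb
Character frequencies:
  'b': 1
  'c': 2
  'd': 2
  'e': 1
Scanning left to right for freq == 1:
  Position 0 ('e'): unique! => answer = 0

0


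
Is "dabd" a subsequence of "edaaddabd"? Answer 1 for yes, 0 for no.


Check if "dabd" is a subsequence of "edaaddabd"
Greedy scan:
  Position 0 ('e'): no match needed
  Position 1 ('d'): matches sub[0] = 'd'
  Position 2 ('a'): matches sub[1] = 'a'
  Position 3 ('a'): no match needed
  Position 4 ('d'): no match needed
  Position 5 ('d'): no match needed
  Position 6 ('a'): no match needed
  Position 7 ('b'): matches sub[2] = 'b'
  Position 8 ('d'): matches sub[3] = 'd'
All 4 characters matched => is a subsequence

1


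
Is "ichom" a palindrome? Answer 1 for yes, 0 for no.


Input: ichom
Reversed: mohci
  Compare pos 0 ('i') with pos 4 ('m'): MISMATCH
  Compare pos 1 ('c') with pos 3 ('o'): MISMATCH
Result: not a palindrome

0


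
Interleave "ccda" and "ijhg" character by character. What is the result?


Interleaving "ccda" and "ijhg":
  Position 0: 'c' from first, 'i' from second => "ci"
  Position 1: 'c' from first, 'j' from second => "cj"
  Position 2: 'd' from first, 'h' from second => "dh"
  Position 3: 'a' from first, 'g' from second => "ag"
Result: cicjdhag

cicjdhag


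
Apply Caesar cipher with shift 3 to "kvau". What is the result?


Caesar cipher: shift "kvau" by 3
  'k' (pos 10) + 3 = pos 13 = 'n'
  'v' (pos 21) + 3 = pos 24 = 'y'
  'a' (pos 0) + 3 = pos 3 = 'd'
  'u' (pos 20) + 3 = pos 23 = 'x'
Result: nydx

nydx


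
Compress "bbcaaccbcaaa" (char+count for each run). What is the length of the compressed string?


Input: bbcaaccbcaaa
Runs:
  'b' x 2 => "b2"
  'c' x 1 => "c1"
  'a' x 2 => "a2"
  'c' x 2 => "c2"
  'b' x 1 => "b1"
  'c' x 1 => "c1"
  'a' x 3 => "a3"
Compressed: "b2c1a2c2b1c1a3"
Compressed length: 14

14


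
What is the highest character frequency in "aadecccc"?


Input: aadecccc
Character counts:
  'a': 2
  'c': 4
  'd': 1
  'e': 1
Maximum frequency: 4

4


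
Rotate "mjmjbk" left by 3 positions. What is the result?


Input: "mjmjbk", rotate left by 3
First 3 characters: "mjm"
Remaining characters: "jbk"
Concatenate remaining + first: "jbk" + "mjm" = "jbkmjm"

jbkmjm


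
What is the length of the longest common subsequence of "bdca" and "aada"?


LCS of "bdca" and "aada"
DP table:
           a    a    d    a
      0    0    0    0    0
  b   0    0    0    0    0
  d   0    0    0    1    1
  c   0    0    0    1    1
  a   0    1    1    1    2
LCS length = dp[4][4] = 2

2


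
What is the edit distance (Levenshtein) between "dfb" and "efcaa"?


Computing edit distance: "dfb" -> "efcaa"
DP table:
           e    f    c    a    a
      0    1    2    3    4    5
  d   1    1    2    3    4    5
  f   2    2    1    2    3    4
  b   3    3    2    2    3    4
Edit distance = dp[3][5] = 4

4


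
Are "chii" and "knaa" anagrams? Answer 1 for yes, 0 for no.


Strings: "chii", "knaa"
Sorted first:  chii
Sorted second: aakn
Differ at position 0: 'c' vs 'a' => not anagrams

0


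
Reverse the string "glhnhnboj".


Input: glhnhnboj
Reading characters right to left:
  Position 8: 'j'
  Position 7: 'o'
  Position 6: 'b'
  Position 5: 'n'
  Position 4: 'h'
  Position 3: 'n'
  Position 2: 'h'
  Position 1: 'l'
  Position 0: 'g'
Reversed: jobnhnhlg

jobnhnhlg


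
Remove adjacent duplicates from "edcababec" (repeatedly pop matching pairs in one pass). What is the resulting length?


Input: edcababec
Stack-based adjacent duplicate removal:
  Read 'e': push. Stack: e
  Read 'd': push. Stack: ed
  Read 'c': push. Stack: edc
  Read 'a': push. Stack: edca
  Read 'b': push. Stack: edcab
  Read 'a': push. Stack: edcaba
  Read 'b': push. Stack: edcabab
  Read 'e': push. Stack: edcababe
  Read 'c': push. Stack: edcababec
Final stack: "edcababec" (length 9)

9


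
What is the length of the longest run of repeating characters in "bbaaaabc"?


Input: "bbaaaabc"
Scanning for longest run:
  Position 1 ('b'): continues run of 'b', length=2
  Position 2 ('a'): new char, reset run to 1
  Position 3 ('a'): continues run of 'a', length=2
  Position 4 ('a'): continues run of 'a', length=3
  Position 5 ('a'): continues run of 'a', length=4
  Position 6 ('b'): new char, reset run to 1
  Position 7 ('c'): new char, reset run to 1
Longest run: 'a' with length 4

4


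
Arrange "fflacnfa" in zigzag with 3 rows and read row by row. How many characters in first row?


Zigzag "fflacnfa" into 3 rows:
Placing characters:
  'f' => row 0
  'f' => row 1
  'l' => row 2
  'a' => row 1
  'c' => row 0
  'n' => row 1
  'f' => row 2
  'a' => row 1
Rows:
  Row 0: "fc"
  Row 1: "fana"
  Row 2: "lf"
First row length: 2

2


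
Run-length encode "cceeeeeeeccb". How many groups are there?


Input: cceeeeeeeccb
Scanning for consecutive runs:
  Group 1: 'c' x 2 (positions 0-1)
  Group 2: 'e' x 7 (positions 2-8)
  Group 3: 'c' x 2 (positions 9-10)
  Group 4: 'b' x 1 (positions 11-11)
Total groups: 4

4


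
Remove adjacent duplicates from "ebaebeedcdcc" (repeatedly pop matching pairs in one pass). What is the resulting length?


Input: ebaebeedcdcc
Stack-based adjacent duplicate removal:
  Read 'e': push. Stack: e
  Read 'b': push. Stack: eb
  Read 'a': push. Stack: eba
  Read 'e': push. Stack: ebae
  Read 'b': push. Stack: ebaeb
  Read 'e': push. Stack: ebaebe
  Read 'e': matches stack top 'e' => pop. Stack: ebaeb
  Read 'd': push. Stack: ebaebd
  Read 'c': push. Stack: ebaebdc
  Read 'd': push. Stack: ebaebdcd
  Read 'c': push. Stack: ebaebdcdc
  Read 'c': matches stack top 'c' => pop. Stack: ebaebdcd
Final stack: "ebaebdcd" (length 8)

8


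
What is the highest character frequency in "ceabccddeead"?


Input: ceabccddeead
Character counts:
  'a': 2
  'b': 1
  'c': 3
  'd': 3
  'e': 3
Maximum frequency: 3

3


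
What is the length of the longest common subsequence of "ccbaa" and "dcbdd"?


LCS of "ccbaa" and "dcbdd"
DP table:
           d    c    b    d    d
      0    0    0    0    0    0
  c   0    0    1    1    1    1
  c   0    0    1    1    1    1
  b   0    0    1    2    2    2
  a   0    0    1    2    2    2
  a   0    0    1    2    2    2
LCS length = dp[5][5] = 2

2


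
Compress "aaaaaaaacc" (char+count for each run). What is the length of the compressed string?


Input: aaaaaaaacc
Runs:
  'a' x 8 => "a8"
  'c' x 2 => "c2"
Compressed: "a8c2"
Compressed length: 4

4


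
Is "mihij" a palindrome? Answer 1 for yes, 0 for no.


Input: mihij
Reversed: jihim
  Compare pos 0 ('m') with pos 4 ('j'): MISMATCH
  Compare pos 1 ('i') with pos 3 ('i'): match
Result: not a palindrome

0


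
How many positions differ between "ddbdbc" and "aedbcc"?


Comparing "ddbdbc" and "aedbcc" position by position:
  Position 0: 'd' vs 'a' => DIFFER
  Position 1: 'd' vs 'e' => DIFFER
  Position 2: 'b' vs 'd' => DIFFER
  Position 3: 'd' vs 'b' => DIFFER
  Position 4: 'b' vs 'c' => DIFFER
  Position 5: 'c' vs 'c' => same
Positions that differ: 5

5


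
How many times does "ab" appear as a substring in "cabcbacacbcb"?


Searching for "ab" in "cabcbacacbcb"
Scanning each position:
  Position 0: "ca" => no
  Position 1: "ab" => MATCH
  Position 2: "bc" => no
  Position 3: "cb" => no
  Position 4: "ba" => no
  Position 5: "ac" => no
  Position 6: "ca" => no
  Position 7: "ac" => no
  Position 8: "cb" => no
  Position 9: "bc" => no
  Position 10: "cb" => no
Total occurrences: 1

1


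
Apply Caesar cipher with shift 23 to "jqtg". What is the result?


Caesar cipher: shift "jqtg" by 23
  'j' (pos 9) + 23 = pos 6 = 'g'
  'q' (pos 16) + 23 = pos 13 = 'n'
  't' (pos 19) + 23 = pos 16 = 'q'
  'g' (pos 6) + 23 = pos 3 = 'd'
Result: gnqd

gnqd


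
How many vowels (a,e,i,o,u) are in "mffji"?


Input: mffji
Checking each character:
  'm' at position 0: consonant
  'f' at position 1: consonant
  'f' at position 2: consonant
  'j' at position 3: consonant
  'i' at position 4: vowel (running total: 1)
Total vowels: 1

1


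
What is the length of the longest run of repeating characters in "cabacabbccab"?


Input: "cabacabbccab"
Scanning for longest run:
  Position 1 ('a'): new char, reset run to 1
  Position 2 ('b'): new char, reset run to 1
  Position 3 ('a'): new char, reset run to 1
  Position 4 ('c'): new char, reset run to 1
  Position 5 ('a'): new char, reset run to 1
  Position 6 ('b'): new char, reset run to 1
  Position 7 ('b'): continues run of 'b', length=2
  Position 8 ('c'): new char, reset run to 1
  Position 9 ('c'): continues run of 'c', length=2
  Position 10 ('a'): new char, reset run to 1
  Position 11 ('b'): new char, reset run to 1
Longest run: 'b' with length 2

2


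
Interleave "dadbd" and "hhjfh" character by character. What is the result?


Interleaving "dadbd" and "hhjfh":
  Position 0: 'd' from first, 'h' from second => "dh"
  Position 1: 'a' from first, 'h' from second => "ah"
  Position 2: 'd' from first, 'j' from second => "dj"
  Position 3: 'b' from first, 'f' from second => "bf"
  Position 4: 'd' from first, 'h' from second => "dh"
Result: dhahdjbfdh

dhahdjbfdh


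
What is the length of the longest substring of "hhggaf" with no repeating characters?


Input: "hhggaf"
Sliding window (track last position of each char):
  Position 0 ('h'): window [0,0] length 1 -- new best
  Position 1 ('h'): repeat (last at 0), move window start to 1
  Position 1 ('h'): window [1,1] length 1
  Position 2 ('g'): window [1,2] length 2 -- new best
  Position 3 ('g'): repeat (last at 2), move window start to 3
  Position 3 ('g'): window [3,3] length 1
  Position 4 ('a'): window [3,4] length 2
  Position 5 ('f'): window [3,5] length 3 -- new best
Longest substring with no repeats: "gaf" with length 3

3


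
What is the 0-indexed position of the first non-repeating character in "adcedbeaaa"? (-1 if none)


Input: adcedbeaaa
Character frequencies:
  'a': 4
  'b': 1
  'c': 1
  'd': 2
  'e': 2
Scanning left to right for freq == 1:
  Position 0 ('a'): freq=4, skip
  Position 1 ('d'): freq=2, skip
  Position 2 ('c'): unique! => answer = 2

2


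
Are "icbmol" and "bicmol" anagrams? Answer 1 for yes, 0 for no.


Strings: "icbmol", "bicmol"
Sorted first:  bcilmo
Sorted second: bcilmo
Sorted forms match => anagrams

1


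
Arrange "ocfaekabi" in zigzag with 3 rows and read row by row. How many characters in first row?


Zigzag "ocfaekabi" into 3 rows:
Placing characters:
  'o' => row 0
  'c' => row 1
  'f' => row 2
  'a' => row 1
  'e' => row 0
  'k' => row 1
  'a' => row 2
  'b' => row 1
  'i' => row 0
Rows:
  Row 0: "oei"
  Row 1: "cakb"
  Row 2: "fa"
First row length: 3

3


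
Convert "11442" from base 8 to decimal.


Input: "11442" in base 8
Positional expansion:
  Digit '1' (value 1) x 8^4 = 4096
  Digit '1' (value 1) x 8^3 = 512
  Digit '4' (value 4) x 8^2 = 256
  Digit '4' (value 4) x 8^1 = 32
  Digit '2' (value 2) x 8^0 = 2
Sum = 4898

4898


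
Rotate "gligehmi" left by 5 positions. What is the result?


Input: "gligehmi", rotate left by 5
First 5 characters: "glige"
Remaining characters: "hmi"
Concatenate remaining + first: "hmi" + "glige" = "hmiglige"

hmiglige


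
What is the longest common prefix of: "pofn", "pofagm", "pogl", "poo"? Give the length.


Words: pofn, pofagm, pogl, poo
  Position 0: all 'p' => match
  Position 1: all 'o' => match
  Position 2: ('f', 'f', 'g', 'o') => mismatch, stop
LCP = "po" (length 2)

2


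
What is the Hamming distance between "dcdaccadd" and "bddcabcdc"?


Comparing "dcdaccadd" and "bddcabcdc" position by position:
  Position 0: 'd' vs 'b' => differ
  Position 1: 'c' vs 'd' => differ
  Position 2: 'd' vs 'd' => same
  Position 3: 'a' vs 'c' => differ
  Position 4: 'c' vs 'a' => differ
  Position 5: 'c' vs 'b' => differ
  Position 6: 'a' vs 'c' => differ
  Position 7: 'd' vs 'd' => same
  Position 8: 'd' vs 'c' => differ
Total differences (Hamming distance): 7

7


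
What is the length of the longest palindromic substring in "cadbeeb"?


Input: "cadbeeb"
Checking substrings for palindromes:
  [3:7] "beeb" (len 4) => palindrome
  [4:6] "ee" (len 2) => palindrome
Longest palindromic substring: "beeb" with length 4

4


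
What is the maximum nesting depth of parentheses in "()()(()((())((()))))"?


Input: "()()(()((())((()))))"
Tracking depth:
  Position 0 '(': depth becomes 1
  Position 1 ')': depth becomes 0
  Position 2 '(': depth becomes 1
  Position 3 ')': depth becomes 0
  Position 4 '(': depth becomes 1
  Position 5 '(': depth becomes 2
  Position 6 ')': depth becomes 1
  Position 7 '(': depth becomes 2
  Position 8 '(': depth becomes 3
  Position 9 '(': depth becomes 4
  Position 10 ')': depth becomes 3
  Position 11 ')': depth becomes 2
  Position 12 '(': depth becomes 3
  Position 13 '(': depth becomes 4
  Position 14 '(': depth becomes 5
  Position 15 ')': depth becomes 4
  Position 16 ')': depth becomes 3
  Position 17 ')': depth becomes 2
  Position 18 ')': depth becomes 1
  Position 19 ')': depth becomes 0
Maximum depth reached: 5

5


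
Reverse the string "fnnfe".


Input: fnnfe
Reading characters right to left:
  Position 4: 'e'
  Position 3: 'f'
  Position 2: 'n'
  Position 1: 'n'
  Position 0: 'f'
Reversed: efnnf

efnnf


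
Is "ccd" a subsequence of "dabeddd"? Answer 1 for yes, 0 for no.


Check if "ccd" is a subsequence of "dabeddd"
Greedy scan:
  Position 0 ('d'): no match needed
  Position 1 ('a'): no match needed
  Position 2 ('b'): no match needed
  Position 3 ('e'): no match needed
  Position 4 ('d'): no match needed
  Position 5 ('d'): no match needed
  Position 6 ('d'): no match needed
Only matched 0/3 characters => not a subsequence

0


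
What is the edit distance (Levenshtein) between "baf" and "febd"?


Computing edit distance: "baf" -> "febd"
DP table:
           f    e    b    d
      0    1    2    3    4
  b   1    1    2    2    3
  a   2    2    2    3    3
  f   3    2    3    3    4
Edit distance = dp[3][4] = 4

4


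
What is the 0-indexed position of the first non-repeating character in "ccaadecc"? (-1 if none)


Input: ccaadecc
Character frequencies:
  'a': 2
  'c': 4
  'd': 1
  'e': 1
Scanning left to right for freq == 1:
  Position 0 ('c'): freq=4, skip
  Position 1 ('c'): freq=4, skip
  Position 2 ('a'): freq=2, skip
  Position 3 ('a'): freq=2, skip
  Position 4 ('d'): unique! => answer = 4

4


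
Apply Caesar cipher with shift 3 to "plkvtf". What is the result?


Caesar cipher: shift "plkvtf" by 3
  'p' (pos 15) + 3 = pos 18 = 's'
  'l' (pos 11) + 3 = pos 14 = 'o'
  'k' (pos 10) + 3 = pos 13 = 'n'
  'v' (pos 21) + 3 = pos 24 = 'y'
  't' (pos 19) + 3 = pos 22 = 'w'
  'f' (pos 5) + 3 = pos 8 = 'i'
Result: sonywi

sonywi


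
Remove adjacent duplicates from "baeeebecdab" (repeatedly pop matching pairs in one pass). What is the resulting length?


Input: baeeebecdab
Stack-based adjacent duplicate removal:
  Read 'b': push. Stack: b
  Read 'a': push. Stack: ba
  Read 'e': push. Stack: bae
  Read 'e': matches stack top 'e' => pop. Stack: ba
  Read 'e': push. Stack: bae
  Read 'b': push. Stack: baeb
  Read 'e': push. Stack: baebe
  Read 'c': push. Stack: baebec
  Read 'd': push. Stack: baebecd
  Read 'a': push. Stack: baebecda
  Read 'b': push. Stack: baebecdab
Final stack: "baebecdab" (length 9)

9


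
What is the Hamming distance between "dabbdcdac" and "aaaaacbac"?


Comparing "dabbdcdac" and "aaaaacbac" position by position:
  Position 0: 'd' vs 'a' => differ
  Position 1: 'a' vs 'a' => same
  Position 2: 'b' vs 'a' => differ
  Position 3: 'b' vs 'a' => differ
  Position 4: 'd' vs 'a' => differ
  Position 5: 'c' vs 'c' => same
  Position 6: 'd' vs 'b' => differ
  Position 7: 'a' vs 'a' => same
  Position 8: 'c' vs 'c' => same
Total differences (Hamming distance): 5

5


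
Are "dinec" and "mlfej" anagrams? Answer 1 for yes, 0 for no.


Strings: "dinec", "mlfej"
Sorted first:  cdein
Sorted second: efjlm
Differ at position 0: 'c' vs 'e' => not anagrams

0


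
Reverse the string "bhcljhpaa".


Input: bhcljhpaa
Reading characters right to left:
  Position 8: 'a'
  Position 7: 'a'
  Position 6: 'p'
  Position 5: 'h'
  Position 4: 'j'
  Position 3: 'l'
  Position 2: 'c'
  Position 1: 'h'
  Position 0: 'b'
Reversed: aaphjlchb

aaphjlchb


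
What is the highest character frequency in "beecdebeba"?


Input: beecdebeba
Character counts:
  'a': 1
  'b': 3
  'c': 1
  'd': 1
  'e': 4
Maximum frequency: 4

4


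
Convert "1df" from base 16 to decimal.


Input: "1df" in base 16
Positional expansion:
  Digit '1' (value 1) x 16^2 = 256
  Digit 'd' (value 13) x 16^1 = 208
  Digit 'f' (value 15) x 16^0 = 15
Sum = 479

479


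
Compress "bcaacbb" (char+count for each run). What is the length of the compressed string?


Input: bcaacbb
Runs:
  'b' x 1 => "b1"
  'c' x 1 => "c1"
  'a' x 2 => "a2"
  'c' x 1 => "c1"
  'b' x 2 => "b2"
Compressed: "b1c1a2c1b2"
Compressed length: 10

10


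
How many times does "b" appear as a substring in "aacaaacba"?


Searching for "b" in "aacaaacba"
Scanning each position:
  Position 0: "a" => no
  Position 1: "a" => no
  Position 2: "c" => no
  Position 3: "a" => no
  Position 4: "a" => no
  Position 5: "a" => no
  Position 6: "c" => no
  Position 7: "b" => MATCH
  Position 8: "a" => no
Total occurrences: 1

1


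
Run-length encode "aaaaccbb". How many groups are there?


Input: aaaaccbb
Scanning for consecutive runs:
  Group 1: 'a' x 4 (positions 0-3)
  Group 2: 'c' x 2 (positions 4-5)
  Group 3: 'b' x 2 (positions 6-7)
Total groups: 3

3


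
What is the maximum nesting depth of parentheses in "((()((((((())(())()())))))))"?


Input: "((()((((((())(())()())))))))"
Tracking depth:
  Position 0 '(': depth becomes 1
  Position 1 '(': depth becomes 2
  Position 2 '(': depth becomes 3
  Position 3 ')': depth becomes 2
  Position 4 '(': depth becomes 3
  Position 5 '(': depth becomes 4
  Position 6 '(': depth becomes 5
  Position 7 '(': depth becomes 6
  Position 8 '(': depth becomes 7
  Position 9 '(': depth becomes 8
  Position 10 '(': depth becomes 9
  Position 11 ')': depth becomes 8
  Position 12 ')': depth becomes 7
  Position 13 '(': depth becomes 8
  Position 14 '(': depth becomes 9
  Position 15 ')': depth becomes 8
  Position 16 ')': depth becomes 7
  Position 17 '(': depth becomes 8
  Position 18 ')': depth becomes 7
  Position 19 '(': depth becomes 8
  Position 20 ')': depth becomes 7
  Position 21 ')': depth becomes 6
  Position 22 ')': depth becomes 5
  Position 23 ')': depth becomes 4
  Position 24 ')': depth becomes 3
  Position 25 ')': depth becomes 2
  Position 26 ')': depth becomes 1
  Position 27 ')': depth becomes 0
Maximum depth reached: 9

9


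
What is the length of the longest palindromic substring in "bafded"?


Input: "bafded"
Checking substrings for palindromes:
  [3:6] "ded" (len 3) => palindrome
Longest palindromic substring: "ded" with length 3

3


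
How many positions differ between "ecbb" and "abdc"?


Comparing "ecbb" and "abdc" position by position:
  Position 0: 'e' vs 'a' => DIFFER
  Position 1: 'c' vs 'b' => DIFFER
  Position 2: 'b' vs 'd' => DIFFER
  Position 3: 'b' vs 'c' => DIFFER
Positions that differ: 4

4


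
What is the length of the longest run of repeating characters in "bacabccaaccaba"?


Input: "bacabccaaccaba"
Scanning for longest run:
  Position 1 ('a'): new char, reset run to 1
  Position 2 ('c'): new char, reset run to 1
  Position 3 ('a'): new char, reset run to 1
  Position 4 ('b'): new char, reset run to 1
  Position 5 ('c'): new char, reset run to 1
  Position 6 ('c'): continues run of 'c', length=2
  Position 7 ('a'): new char, reset run to 1
  Position 8 ('a'): continues run of 'a', length=2
  Position 9 ('c'): new char, reset run to 1
  Position 10 ('c'): continues run of 'c', length=2
  Position 11 ('a'): new char, reset run to 1
  Position 12 ('b'): new char, reset run to 1
  Position 13 ('a'): new char, reset run to 1
Longest run: 'c' with length 2

2


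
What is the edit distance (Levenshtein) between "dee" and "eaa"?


Computing edit distance: "dee" -> "eaa"
DP table:
           e    a    a
      0    1    2    3
  d   1    1    2    3
  e   2    1    2    3
  e   3    2    2    3
Edit distance = dp[3][3] = 3

3
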